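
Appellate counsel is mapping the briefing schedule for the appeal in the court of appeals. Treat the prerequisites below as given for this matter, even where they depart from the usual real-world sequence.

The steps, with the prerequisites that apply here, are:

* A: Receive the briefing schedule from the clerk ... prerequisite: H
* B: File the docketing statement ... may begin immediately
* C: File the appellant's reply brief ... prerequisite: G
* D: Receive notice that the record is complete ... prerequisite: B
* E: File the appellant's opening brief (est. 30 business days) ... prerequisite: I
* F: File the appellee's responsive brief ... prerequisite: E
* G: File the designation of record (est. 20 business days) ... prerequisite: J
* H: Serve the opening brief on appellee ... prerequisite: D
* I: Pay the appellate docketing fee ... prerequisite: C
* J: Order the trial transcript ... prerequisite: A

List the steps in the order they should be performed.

B, D, H, A, J, G, C, I, E, F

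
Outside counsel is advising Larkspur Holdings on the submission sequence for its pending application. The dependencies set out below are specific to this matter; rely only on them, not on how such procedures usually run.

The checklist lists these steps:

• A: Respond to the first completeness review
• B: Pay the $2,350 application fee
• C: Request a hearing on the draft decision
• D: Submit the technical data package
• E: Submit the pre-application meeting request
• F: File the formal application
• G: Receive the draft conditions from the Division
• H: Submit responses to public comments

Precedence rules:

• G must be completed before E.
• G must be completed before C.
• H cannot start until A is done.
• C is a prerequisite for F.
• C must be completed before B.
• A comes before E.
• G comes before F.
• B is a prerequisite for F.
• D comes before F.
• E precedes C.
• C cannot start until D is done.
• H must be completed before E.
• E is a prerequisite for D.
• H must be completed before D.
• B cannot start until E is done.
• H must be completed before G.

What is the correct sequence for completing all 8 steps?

A → H → G → E → D → C → B → F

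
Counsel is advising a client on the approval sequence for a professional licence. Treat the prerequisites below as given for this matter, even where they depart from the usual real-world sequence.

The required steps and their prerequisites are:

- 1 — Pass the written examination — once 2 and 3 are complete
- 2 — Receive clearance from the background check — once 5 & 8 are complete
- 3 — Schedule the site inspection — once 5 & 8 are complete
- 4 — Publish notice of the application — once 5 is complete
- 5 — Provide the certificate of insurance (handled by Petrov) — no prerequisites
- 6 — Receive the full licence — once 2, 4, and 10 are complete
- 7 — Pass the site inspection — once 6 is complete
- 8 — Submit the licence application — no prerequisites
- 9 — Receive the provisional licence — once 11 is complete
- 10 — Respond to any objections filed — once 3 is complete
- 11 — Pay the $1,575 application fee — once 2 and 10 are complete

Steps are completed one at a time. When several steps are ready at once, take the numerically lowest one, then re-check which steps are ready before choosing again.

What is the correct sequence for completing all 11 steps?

Nothing is required for 5 and 8. 5 has the earlier label → 5 first.
4 now also ready, so the ready set is {4, 8}; 4 has the earlier label → 4.
8 is the only step now ready → 8.
2 and 3 are both available; 2 has the earlier label → 2.
That leaves 3 as the only ready step → 3.
Ready: 1 and 10. 1 has the earlier label → 1.
10 needed 3, now all done → 10.
Ready: 6 and 11. 6 has the earlier label → 6.
7 now also ready, so the ready set is {7, 11}; 7 has the earlier label → 7.
11 needed 2 and 10, now all done → 11.
That leaves 9 as the only ready step → 9.

5, 4, 8, 2, 3, 1, 10, 6, 7, 11, 9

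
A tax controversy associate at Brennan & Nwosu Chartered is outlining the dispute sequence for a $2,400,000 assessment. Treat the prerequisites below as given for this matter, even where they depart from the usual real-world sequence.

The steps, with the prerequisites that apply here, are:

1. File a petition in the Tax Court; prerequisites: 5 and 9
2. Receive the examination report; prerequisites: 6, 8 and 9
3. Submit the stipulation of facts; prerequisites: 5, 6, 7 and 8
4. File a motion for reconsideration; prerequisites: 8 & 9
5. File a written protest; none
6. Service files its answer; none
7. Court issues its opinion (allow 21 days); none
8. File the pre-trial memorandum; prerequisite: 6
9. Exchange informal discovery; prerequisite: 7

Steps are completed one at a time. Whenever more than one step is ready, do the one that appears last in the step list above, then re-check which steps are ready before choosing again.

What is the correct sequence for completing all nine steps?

7, 6 and 5 have no prerequisites; 7 is listed later, so 7 is first.
9 now also ready, so the ready set is {9, 6, 5}; 9 is listed later → 9.
Now 6 and 5 have their prerequisites met. 6 is listed later, so 6 next.
Ready: 8 and 5. 8 is listed later → 8.
Ready: 5, 4 and 2. 5 is listed later → 5.
Now 4, 3, 2 and 1 have their prerequisites met. 4 is listed later, so 4 next.
Ready: 3, 2 and 1. 3 is listed later → 3.
Now 2 and 1 have their prerequisites met. 2 is listed later, so 2 next.
1 is the only step now ready → 1.

7, 9, 6, 8, 5, 4, 3, 2, 1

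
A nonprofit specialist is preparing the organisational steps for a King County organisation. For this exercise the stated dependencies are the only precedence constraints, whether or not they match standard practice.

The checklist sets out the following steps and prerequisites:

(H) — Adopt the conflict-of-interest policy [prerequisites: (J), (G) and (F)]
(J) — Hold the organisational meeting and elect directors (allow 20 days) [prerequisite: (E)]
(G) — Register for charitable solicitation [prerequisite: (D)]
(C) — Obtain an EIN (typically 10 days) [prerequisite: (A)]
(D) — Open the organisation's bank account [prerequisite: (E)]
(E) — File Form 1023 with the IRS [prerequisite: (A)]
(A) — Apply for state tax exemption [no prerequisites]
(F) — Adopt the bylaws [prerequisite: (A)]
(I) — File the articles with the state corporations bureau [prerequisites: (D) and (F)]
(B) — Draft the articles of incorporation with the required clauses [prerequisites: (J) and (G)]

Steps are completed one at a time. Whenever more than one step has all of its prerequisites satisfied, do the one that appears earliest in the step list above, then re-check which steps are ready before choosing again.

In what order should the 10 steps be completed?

(A), (C), (E), (J), (D), (G), (F), (H), (I), (B)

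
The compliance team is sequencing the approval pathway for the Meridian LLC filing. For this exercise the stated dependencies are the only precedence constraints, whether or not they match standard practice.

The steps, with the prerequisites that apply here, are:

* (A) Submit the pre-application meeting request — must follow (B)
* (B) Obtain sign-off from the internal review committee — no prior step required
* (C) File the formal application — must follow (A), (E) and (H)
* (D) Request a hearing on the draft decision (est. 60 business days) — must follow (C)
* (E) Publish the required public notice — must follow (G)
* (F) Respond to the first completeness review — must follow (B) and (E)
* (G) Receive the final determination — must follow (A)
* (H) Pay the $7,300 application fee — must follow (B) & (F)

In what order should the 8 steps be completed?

(B) is the only step with nothing outstanding, so it goes first.
(A) needed (B), now all done → (A).
Next only (G) has its prerequisites met → (G).
Next only (E) has its prerequisites met → (E).
That leaves (F) as the only ready step → (F).
Next only (H) has its prerequisites met → (H).
(C) needed (A), (E) and (H), now all done → (C).
(D) needed (C), now all done → (D).

(B) (A) (G) (E) (F) (H) (C) (D)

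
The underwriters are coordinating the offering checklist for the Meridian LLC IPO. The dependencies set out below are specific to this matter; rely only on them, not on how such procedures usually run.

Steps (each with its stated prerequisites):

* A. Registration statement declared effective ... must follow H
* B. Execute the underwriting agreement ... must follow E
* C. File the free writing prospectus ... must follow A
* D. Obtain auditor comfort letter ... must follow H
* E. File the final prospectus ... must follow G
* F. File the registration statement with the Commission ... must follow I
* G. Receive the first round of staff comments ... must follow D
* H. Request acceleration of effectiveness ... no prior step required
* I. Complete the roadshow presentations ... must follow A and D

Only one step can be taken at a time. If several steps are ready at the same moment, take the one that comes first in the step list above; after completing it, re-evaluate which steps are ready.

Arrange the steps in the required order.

H A C D G E B I F

H has no prerequisites → H first.
A and D are both available; A is listed earlier → A.
Ready: C and D. C is listed earlier → C.
D needed H, now all done → D.
Ready: G and I. G is listed earlier → G.
E and I are both available; E is listed earlier → E.
B now also ready, so the ready set is {B, I}; B is listed earlier → B.
I needed A and D, now all done → I.
That leaves F as the only ready step → F.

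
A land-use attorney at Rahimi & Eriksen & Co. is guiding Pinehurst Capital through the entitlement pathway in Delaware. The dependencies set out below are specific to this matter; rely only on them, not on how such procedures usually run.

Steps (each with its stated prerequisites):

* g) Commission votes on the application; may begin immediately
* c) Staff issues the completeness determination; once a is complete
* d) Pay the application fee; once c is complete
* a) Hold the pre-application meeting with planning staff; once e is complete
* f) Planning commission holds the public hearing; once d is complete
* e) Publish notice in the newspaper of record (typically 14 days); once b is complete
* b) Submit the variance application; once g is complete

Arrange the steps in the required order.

Only g has no prerequisites, so it is first.
b needed g, now all done → b.
e is the only step now ready → e.
a is the only step now ready → a.
c needed a, now all done → c.
Next only d has its prerequisites met → d.
f needed d, now all done → f.

g b e a c d f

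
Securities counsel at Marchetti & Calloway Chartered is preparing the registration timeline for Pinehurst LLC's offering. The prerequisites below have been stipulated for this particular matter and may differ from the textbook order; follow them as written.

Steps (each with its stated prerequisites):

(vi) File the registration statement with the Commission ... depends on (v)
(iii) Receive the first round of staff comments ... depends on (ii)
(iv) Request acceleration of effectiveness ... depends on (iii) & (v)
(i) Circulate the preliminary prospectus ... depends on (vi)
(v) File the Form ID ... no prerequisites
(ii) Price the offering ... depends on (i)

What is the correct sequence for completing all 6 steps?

(v), (vi), (i), (ii), (iii), (iv)

Only (v) has no prerequisites, so it is first.
(vi) is the only step now ready → (vi).
(i) needed (vi), now all done → (i).
(ii) needed (i), now all done → (ii).
(iii) needed (ii), now all done → (iii).
(iv) needed (iii) and (v), now all done → (iv).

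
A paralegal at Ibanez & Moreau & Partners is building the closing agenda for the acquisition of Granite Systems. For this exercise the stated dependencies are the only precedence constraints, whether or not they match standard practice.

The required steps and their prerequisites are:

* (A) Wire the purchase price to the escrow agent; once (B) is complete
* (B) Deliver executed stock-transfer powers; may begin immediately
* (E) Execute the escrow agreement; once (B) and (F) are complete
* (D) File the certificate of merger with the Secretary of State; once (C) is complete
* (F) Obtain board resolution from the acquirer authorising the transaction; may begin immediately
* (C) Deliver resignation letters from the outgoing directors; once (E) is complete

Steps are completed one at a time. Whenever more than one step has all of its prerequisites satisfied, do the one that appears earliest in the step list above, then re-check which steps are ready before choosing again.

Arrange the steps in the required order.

(B) (A) (F) (E) (C) (D)

Nothing is required for (B) and (F). (B) is listed earlier → (B) first.
(A) now also ready, so the ready set is {(A), (F)}; (A) is listed earlier → (A).
Next only (F) has its prerequisites met → (F).
(E) needed (B) and (F), now all done → (E).
(C) is the only step now ready → (C).
(D) needed (C), now all done → (D).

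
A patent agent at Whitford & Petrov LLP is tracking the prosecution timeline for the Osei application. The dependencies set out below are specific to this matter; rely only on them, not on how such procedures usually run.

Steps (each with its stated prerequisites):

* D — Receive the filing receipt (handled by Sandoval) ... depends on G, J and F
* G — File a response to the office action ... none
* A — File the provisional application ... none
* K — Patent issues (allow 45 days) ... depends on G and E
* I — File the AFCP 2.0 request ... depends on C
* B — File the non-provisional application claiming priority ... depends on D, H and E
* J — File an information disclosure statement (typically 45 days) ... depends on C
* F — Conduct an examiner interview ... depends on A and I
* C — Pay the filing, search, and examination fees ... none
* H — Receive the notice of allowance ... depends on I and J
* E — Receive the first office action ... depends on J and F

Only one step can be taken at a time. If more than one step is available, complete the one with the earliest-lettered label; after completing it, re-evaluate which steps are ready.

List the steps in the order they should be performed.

A, C, G, I, F, J, D, E, H, B, K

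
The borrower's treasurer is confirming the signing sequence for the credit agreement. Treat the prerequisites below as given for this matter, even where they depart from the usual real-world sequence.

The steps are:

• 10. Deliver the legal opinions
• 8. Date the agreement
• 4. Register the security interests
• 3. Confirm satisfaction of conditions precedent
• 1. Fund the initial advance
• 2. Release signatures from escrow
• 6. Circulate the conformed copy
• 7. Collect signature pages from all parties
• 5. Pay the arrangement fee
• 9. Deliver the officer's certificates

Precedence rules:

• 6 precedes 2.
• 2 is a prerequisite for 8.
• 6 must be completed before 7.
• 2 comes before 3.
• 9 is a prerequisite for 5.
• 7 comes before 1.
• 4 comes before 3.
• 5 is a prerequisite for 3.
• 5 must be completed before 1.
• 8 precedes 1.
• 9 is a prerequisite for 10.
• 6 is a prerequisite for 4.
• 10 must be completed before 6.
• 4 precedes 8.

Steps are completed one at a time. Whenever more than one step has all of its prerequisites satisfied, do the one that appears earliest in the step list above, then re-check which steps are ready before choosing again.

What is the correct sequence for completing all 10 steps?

9 10 6 4 2 8 7 5 3 1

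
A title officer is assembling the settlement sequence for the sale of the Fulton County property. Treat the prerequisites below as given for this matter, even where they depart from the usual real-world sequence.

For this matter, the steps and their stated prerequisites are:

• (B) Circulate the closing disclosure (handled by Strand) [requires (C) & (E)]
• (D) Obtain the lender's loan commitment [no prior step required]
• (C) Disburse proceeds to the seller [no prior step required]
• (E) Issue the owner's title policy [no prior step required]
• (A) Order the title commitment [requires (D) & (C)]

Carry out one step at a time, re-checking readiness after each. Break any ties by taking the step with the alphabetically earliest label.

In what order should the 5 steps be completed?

(C), (D) and (E) have no prerequisites; (C) has the earlier label, so (C) is first.
Ready: (D) and (E). (D) has the earlier label → (D).
(A) and (E) are both available; (A) has the earlier label → (A).
That leaves (E) as the only ready step → (E).
(B) needed (C) and (E), now all done → (B).

(C) (D) (A) (E) (B)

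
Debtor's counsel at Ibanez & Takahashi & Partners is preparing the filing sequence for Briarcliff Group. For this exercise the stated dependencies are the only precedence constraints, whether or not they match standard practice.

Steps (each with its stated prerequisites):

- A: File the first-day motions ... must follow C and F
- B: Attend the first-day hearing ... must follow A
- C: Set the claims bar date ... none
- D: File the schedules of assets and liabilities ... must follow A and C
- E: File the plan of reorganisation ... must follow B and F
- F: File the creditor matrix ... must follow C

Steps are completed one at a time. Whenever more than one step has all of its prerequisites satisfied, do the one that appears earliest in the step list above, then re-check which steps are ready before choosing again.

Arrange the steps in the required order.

C F A B D E

Only C has no prerequisites, so it is first.
Next only F has its prerequisites met → F.
That leaves A as the only ready step → A.
B and D are both available; B is listed earlier → B.
Ready: D and E. D is listed earlier → D.
E needed B and F, now all done → E.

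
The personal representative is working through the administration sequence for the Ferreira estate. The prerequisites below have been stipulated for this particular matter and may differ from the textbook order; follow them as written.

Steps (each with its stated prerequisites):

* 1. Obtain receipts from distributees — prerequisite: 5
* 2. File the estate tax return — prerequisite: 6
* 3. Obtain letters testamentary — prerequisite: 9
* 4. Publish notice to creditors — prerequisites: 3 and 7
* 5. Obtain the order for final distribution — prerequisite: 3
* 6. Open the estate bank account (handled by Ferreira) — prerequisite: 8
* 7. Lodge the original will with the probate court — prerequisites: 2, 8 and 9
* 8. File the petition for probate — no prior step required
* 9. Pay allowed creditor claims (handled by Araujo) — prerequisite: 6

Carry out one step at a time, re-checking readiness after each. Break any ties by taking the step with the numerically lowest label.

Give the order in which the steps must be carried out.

8 has no prerequisites → 8 first.
That leaves 6 as the only ready step → 6.
Now 2 and 9 have their prerequisites met. 2 has the earlier label, so 2 next.
9 needed 6, now all done → 9.
Now 3 and 7 have their prerequisites met. 3 has the earlier label, so 3 next.
Ready: 5 and 7. 5 has the earlier label → 5.
1 now also ready, so the ready set is {1, 7}; 1 has the earlier label → 1.
7 is the only step now ready → 7.
Next only 4 has its prerequisites met → 4.

8 6 2 9 3 5 1 7 4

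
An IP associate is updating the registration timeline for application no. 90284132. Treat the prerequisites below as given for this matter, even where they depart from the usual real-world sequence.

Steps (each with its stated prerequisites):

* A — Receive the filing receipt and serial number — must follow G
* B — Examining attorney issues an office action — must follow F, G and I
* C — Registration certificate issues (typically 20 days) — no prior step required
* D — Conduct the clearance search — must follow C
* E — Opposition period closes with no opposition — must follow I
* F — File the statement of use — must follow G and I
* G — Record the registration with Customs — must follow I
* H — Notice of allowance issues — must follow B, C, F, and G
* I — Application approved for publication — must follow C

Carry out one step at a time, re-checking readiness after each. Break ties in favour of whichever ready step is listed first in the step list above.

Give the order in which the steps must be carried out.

Only C has no prerequisites, so it is first.
D and I are both available; D is listed earlier → D.
That leaves I as the only ready step → I.
Ready: E and G. E is listed earlier → E.
G needed I, now all done → G.
Ready: A and F. A is listed earlier → A.
That leaves F as the only ready step → F.
B is the only step now ready → B.
Next only H has its prerequisites met → H.

C → D → I → E → G → A → F → B → H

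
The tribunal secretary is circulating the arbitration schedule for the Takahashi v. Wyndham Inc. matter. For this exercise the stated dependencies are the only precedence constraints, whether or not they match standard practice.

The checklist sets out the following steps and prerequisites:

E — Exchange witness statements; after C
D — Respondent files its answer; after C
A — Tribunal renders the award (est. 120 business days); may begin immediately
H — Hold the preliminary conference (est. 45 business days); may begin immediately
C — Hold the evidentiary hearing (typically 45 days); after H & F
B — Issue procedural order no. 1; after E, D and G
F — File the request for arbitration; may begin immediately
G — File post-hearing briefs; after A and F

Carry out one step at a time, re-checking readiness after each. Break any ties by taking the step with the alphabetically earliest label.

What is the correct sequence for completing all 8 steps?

A, F, G, H, C, D, E, B

A, F and H have no prerequisites; A has the earlier label, so A is first.
Ready: F and H. F has the earlier label → F.
G and H are both available; G has the earlier label → G.
Next only H has its prerequisites met → H.
Next only C has its prerequisites met → C.
Ready: D and E. D has the earlier label → D.
Next only E has its prerequisites met → E.
B is the only step now ready → B.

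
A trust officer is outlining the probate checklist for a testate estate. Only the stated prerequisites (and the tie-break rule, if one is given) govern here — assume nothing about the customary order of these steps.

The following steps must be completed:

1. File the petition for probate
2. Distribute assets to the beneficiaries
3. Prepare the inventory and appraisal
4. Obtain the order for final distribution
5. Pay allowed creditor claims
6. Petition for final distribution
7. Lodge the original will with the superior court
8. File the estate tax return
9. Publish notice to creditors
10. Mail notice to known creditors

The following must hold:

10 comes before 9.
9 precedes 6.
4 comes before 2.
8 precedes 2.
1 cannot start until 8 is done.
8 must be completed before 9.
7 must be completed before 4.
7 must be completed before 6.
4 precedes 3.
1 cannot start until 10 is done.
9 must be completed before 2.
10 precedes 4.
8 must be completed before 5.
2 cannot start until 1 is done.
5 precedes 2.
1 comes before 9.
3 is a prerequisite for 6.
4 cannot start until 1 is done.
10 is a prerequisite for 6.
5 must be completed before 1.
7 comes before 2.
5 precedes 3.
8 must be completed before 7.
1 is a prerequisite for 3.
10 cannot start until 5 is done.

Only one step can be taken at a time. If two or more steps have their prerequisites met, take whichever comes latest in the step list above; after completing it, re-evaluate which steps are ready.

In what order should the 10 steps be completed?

8 is the only step with nothing outstanding, so it goes first.
Now 7 and 5 have their prerequisites met. 7 is listed later, so 7 next.
5 needed 8, now all done → 5.
10 needed 5, now all done → 10.
Next only 1 has its prerequisites met → 1.
Ready: 9 and 4. 9 is listed later → 9.
4 is the only step now ready → 4.
Ready: 3 and 2. 3 is listed later → 3.
6 now also ready, so the ready set is {6, 2}; 6 is listed later → 6.
Next only 2 has its prerequisites met → 2.

8, 7, 5, 10, 1, 9, 4, 3, 6, 2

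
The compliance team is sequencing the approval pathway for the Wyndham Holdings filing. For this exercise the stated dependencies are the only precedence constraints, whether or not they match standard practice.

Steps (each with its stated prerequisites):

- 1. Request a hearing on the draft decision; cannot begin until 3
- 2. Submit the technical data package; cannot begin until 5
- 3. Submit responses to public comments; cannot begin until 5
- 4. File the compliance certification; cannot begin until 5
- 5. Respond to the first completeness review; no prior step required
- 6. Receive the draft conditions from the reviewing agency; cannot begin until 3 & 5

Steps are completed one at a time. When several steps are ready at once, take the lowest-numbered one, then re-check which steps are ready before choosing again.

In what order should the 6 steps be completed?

5 → 2 → 3 → 1 → 4 → 6

5 is the only step with nothing outstanding, so it goes first.
Ready: 2, 3 and 4. 2 has the earlier label → 2.
3 and 4 are both available; 3 has the earlier label → 3.
1, 4 and 6 are all available; 1 has the earlier label → 1.
Now 4 and 6 have their prerequisites met. 4 has the earlier label, so 4 next.
That leaves 6 as the only ready step → 6.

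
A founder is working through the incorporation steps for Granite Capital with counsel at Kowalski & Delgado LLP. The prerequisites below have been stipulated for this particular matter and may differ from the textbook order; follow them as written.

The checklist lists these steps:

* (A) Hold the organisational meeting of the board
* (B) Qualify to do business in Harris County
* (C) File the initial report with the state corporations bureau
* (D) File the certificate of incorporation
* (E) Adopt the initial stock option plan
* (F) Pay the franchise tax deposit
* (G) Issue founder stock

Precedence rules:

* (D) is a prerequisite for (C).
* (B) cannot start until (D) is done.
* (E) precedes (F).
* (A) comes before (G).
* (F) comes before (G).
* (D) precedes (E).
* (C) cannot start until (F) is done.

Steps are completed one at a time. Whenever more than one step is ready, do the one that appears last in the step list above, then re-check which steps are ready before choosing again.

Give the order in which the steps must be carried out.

(D), (E), (F), (C), (B), (A), (G)

(D) and (A) have no prerequisites; (D) is listed later, so (D) is first.
(E) and (B) now also ready, so the ready set is {(E), (B), (A)}; (E) is listed later → (E).
(F) now also ready, so the ready set is {(F), (B), (A)}; (F) is listed later → (F).
Ready: (C), (B) and (A). (C) is listed later → (C).
(B) and (A) are both available; (B) is listed later → (B).
That leaves (A) as the only ready step → (A).
Next only (G) has its prerequisites met → (G).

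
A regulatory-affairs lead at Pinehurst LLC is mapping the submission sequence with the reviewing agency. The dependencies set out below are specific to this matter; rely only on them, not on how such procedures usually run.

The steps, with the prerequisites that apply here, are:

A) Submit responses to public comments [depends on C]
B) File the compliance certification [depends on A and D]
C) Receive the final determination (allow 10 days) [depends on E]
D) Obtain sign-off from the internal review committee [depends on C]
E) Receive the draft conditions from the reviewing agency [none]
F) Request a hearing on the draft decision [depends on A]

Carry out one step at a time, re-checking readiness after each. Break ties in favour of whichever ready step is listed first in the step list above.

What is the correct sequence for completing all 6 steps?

E C A D B F

E has no prerequisites → E first.
C is the only step now ready → C.
Ready: A and D. A is listed earlier → A.
F now also ready, so the ready set is {D, F}; D is listed earlier → D.
B now also ready, so the ready set is {B, F}; B is listed earlier → B.
F needed A, now all done → F.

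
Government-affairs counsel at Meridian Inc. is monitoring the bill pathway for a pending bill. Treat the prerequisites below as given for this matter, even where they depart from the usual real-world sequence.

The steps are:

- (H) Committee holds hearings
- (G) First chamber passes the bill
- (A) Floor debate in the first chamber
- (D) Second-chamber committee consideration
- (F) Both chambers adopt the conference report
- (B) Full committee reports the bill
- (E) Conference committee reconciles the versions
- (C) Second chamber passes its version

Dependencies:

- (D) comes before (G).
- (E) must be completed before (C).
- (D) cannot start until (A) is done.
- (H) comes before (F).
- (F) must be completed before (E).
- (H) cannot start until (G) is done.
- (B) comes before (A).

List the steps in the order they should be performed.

(B) → (A) → (D) → (G) → (H) → (F) → (E) → (C)

(B) is the only step with nothing outstanding, so it goes first.
That leaves (A) as the only ready step → (A).
(D) needed (A), now all done → (D).
That leaves (G) as the only ready step → (G).
(H) needed (G), now all done → (H).
(F) needed (H), now all done → (F).
(E) is the only step now ready → (E).
That leaves (C) as the only ready step → (C).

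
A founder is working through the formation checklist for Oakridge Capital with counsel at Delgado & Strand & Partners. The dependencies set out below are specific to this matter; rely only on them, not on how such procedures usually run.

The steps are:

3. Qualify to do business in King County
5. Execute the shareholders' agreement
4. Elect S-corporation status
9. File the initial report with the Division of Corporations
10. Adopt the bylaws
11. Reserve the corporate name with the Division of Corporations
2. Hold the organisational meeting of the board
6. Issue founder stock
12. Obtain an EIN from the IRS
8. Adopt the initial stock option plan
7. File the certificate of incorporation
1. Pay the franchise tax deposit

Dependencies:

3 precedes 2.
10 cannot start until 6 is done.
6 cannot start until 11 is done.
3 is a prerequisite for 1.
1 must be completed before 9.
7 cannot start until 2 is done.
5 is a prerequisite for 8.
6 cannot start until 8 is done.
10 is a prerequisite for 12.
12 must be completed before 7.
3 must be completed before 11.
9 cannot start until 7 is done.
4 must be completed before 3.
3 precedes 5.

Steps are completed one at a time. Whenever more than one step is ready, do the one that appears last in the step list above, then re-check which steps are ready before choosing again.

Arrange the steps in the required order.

4, 3, 1, 2, 11, 5, 8, 6, 10, 12, 7, 9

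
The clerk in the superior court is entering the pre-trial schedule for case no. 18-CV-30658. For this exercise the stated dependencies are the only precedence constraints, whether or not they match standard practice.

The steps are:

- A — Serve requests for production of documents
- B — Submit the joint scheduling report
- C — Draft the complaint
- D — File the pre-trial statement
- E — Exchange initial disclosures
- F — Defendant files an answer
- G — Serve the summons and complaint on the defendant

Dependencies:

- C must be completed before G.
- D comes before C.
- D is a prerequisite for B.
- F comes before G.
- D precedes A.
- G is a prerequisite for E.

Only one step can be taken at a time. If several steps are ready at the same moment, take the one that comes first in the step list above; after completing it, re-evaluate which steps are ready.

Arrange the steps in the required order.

D and F have no prerequisites; D is listed earlier, so D is first.
Now A, B, C and F have their prerequisites met. A is listed earlier, so A next.
Ready: B, C and F. B is listed earlier → B.
Now C and F have their prerequisites met. C is listed earlier, so C next.
That leaves F as the only ready step → F.
Next only G has its prerequisites met → G.
E needed G, now all done → E.

D → A → B → C → F → G → E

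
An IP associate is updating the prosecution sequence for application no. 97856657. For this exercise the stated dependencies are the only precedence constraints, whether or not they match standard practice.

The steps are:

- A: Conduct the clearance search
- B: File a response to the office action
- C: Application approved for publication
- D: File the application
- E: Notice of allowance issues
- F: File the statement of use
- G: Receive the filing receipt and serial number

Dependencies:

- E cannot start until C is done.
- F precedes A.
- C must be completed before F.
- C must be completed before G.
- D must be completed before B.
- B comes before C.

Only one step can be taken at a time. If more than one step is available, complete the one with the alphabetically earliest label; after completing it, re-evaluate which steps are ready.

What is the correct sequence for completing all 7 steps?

D → B → C → E → F → A → G

D is the only step with nothing outstanding, so it goes first.
B needed D, now all done → B.
Next only C has its prerequisites met → C.
Now E, F and G have their prerequisites met. E has the earlier label, so E next.
Now F and G have their prerequisites met. F has the earlier label, so F next.
A now also ready, so the ready set is {A, G}; A has the earlier label → A.
G needed C, now all done → G.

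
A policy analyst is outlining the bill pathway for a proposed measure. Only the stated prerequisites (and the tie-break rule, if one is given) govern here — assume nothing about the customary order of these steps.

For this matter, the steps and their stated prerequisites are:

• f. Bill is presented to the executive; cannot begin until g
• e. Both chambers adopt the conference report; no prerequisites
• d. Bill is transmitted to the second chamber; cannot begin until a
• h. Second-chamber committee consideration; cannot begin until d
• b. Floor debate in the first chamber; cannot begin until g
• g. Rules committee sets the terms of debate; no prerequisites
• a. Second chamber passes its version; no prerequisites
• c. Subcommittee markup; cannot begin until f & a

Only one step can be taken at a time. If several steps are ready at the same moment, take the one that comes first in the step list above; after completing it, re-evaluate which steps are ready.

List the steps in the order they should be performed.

e, g, f, b, a, d, h, c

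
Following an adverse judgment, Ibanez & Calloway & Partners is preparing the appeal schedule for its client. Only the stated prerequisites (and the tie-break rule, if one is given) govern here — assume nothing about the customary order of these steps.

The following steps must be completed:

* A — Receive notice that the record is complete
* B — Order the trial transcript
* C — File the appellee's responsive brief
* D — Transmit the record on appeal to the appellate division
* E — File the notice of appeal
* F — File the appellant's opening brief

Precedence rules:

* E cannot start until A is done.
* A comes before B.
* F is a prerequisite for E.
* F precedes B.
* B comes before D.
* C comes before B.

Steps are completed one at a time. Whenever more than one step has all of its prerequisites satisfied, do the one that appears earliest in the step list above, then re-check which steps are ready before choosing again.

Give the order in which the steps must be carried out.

Nothing is required for A, C and F. A is listed earlier → A first.
Ready: C and F. C is listed earlier → C.
F is the only step now ready → F.
Now B and E have their prerequisites met. B is listed earlier, so B next.
D now also ready, so the ready set is {D, E}; D is listed earlier → D.
That leaves E as the only ready step → E.

A, C, F, B, D, E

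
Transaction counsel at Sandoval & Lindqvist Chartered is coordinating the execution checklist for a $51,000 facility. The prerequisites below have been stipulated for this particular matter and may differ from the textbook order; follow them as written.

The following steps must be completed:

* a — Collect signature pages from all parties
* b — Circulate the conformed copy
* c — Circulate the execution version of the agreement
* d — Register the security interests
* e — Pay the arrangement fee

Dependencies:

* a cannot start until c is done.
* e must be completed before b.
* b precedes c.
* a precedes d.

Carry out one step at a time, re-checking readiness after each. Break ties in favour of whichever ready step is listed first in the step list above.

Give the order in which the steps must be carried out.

e b c a d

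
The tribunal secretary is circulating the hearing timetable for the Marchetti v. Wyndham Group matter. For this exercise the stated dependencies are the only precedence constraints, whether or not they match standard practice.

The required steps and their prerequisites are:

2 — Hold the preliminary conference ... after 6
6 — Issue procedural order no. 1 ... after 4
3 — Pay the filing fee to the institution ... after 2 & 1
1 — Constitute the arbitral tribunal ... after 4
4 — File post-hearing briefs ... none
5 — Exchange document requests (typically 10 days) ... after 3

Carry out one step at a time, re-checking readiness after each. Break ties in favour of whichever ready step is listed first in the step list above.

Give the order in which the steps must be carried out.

4, 6, 2, 1, 3, 5

4 has no prerequisites → 4 first.
Ready: 6 and 1. 6 is listed earlier → 6.
2 now also ready, so the ready set is {2, 1}; 2 is listed earlier → 2.
That leaves 1 as the only ready step → 1.
3 needed 2 and 1, now all done → 3.
5 needed 3, now all done → 5.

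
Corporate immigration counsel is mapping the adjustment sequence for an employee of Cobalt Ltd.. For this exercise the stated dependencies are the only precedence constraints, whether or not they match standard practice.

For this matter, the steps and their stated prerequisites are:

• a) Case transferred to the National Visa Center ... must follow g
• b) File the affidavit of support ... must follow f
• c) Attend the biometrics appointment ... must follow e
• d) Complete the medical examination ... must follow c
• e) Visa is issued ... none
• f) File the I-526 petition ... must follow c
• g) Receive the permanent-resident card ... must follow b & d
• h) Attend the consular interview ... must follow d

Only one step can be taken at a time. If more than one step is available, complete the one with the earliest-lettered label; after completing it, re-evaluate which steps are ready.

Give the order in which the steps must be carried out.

e c d f b g a h

e is the only step with nothing outstanding, so it goes first.
c is the only step now ready → c.
Now d and f have their prerequisites met. d has the earlier label, so d next.
f and h are both available; f has the earlier label → f.
Now b and h have their prerequisites met. b has the earlier label, so b next.
g and h are both available; g has the earlier label → g.
a now also ready, so the ready set is {a, h}; a has the earlier label → a.
h needed d, now all done → h.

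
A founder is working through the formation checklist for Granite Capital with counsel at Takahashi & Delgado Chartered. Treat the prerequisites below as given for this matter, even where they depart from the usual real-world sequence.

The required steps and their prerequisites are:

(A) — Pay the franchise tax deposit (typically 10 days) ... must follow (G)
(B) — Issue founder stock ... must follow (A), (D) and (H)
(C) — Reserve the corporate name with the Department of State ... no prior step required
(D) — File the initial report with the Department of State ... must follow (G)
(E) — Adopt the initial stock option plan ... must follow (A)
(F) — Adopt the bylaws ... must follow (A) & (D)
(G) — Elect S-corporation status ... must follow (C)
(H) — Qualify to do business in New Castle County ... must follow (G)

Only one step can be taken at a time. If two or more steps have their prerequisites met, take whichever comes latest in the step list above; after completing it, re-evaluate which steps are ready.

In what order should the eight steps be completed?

(C) has no prerequisites → (C) first.
(G) needed (C), now all done → (G).
Now (H), (D) and (A) have their prerequisites met. (H) is listed later, so (H) next.
Ready: (D) and (A). (D) is listed later → (D).
Next only (A) has its prerequisites met → (A).
Ready: (F), (E) and (B). (F) is listed later → (F).
Now (E) and (B) have their prerequisites met. (E) is listed later, so (E) next.
(B) is the only step now ready → (B).

(C), (G), (H), (D), (A), (F), (E), (B)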